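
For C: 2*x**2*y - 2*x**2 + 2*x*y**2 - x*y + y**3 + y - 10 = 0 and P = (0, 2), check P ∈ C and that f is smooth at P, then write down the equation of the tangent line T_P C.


Tangent line at P: 6*x + 13*y - 26 = 0.

Step 1: f(0, 2) = 0, so P lies on C.
Step 2: partial derivatives
  f_x(x, y) = 4*x*y - 4*x + 2*y**2 - y, f_y(x, y) = 2*x**2 + 4*x*y - x + 3*y**2 + 1.
  f_x(P) = 6, f_y(P) = 13 (gradient nonzero, so P is smooth).
Step 3: tangent line at P: 6·(x − 0) + 13·(y − 2) = 0.
Expanding: 6*x + 13*y - 26 = 0.


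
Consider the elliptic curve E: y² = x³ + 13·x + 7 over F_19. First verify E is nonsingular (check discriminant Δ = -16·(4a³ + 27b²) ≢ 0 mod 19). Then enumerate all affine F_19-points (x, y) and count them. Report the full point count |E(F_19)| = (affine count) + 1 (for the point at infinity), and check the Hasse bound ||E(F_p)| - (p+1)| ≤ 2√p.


Affine points = {(0, 8), (0, 11), (3, 4), (3, 15), (4, 3), (4, 16), (5, 8), (5, 11), (6, 4), (6, 15), (7, 2), (7, 17), (9, 6), (9, 13), (10, 4), (10, 15), (13, 6), (13, 13), (14, 8), (14, 11), (15, 9), (15, 10), (16, 6), (16, 13), (17, 7), (17, 12)}; affine count = 26; |E(F_19)| = 27.

Discriminant check: Δ ∝ 4a³ + 27b² = 4·13³ + 27·7² = 4·2197 + 27·49 ≡ 3 (mod 19). Nonzero ⇒ E is nonsingular.
For each x ∈ F_19, compute rhs = x³ + 13·x + 7 mod 19, then count y ∈ F_19 with y² ≡ rhs.
  x = 0: rhs = 7, matching y values: 8, 11 (2 points).
  x = 1: rhs = 2, matching y values: none (0 points).
  x = 2: rhs = 3, matching y values: none (0 points).
  x = 3: rhs = 16, matching y values: 4, 15 (2 points).
  x = 4: rhs = 9, matching y values: 3, 16 (2 points).
  x = 5: rhs = 7, matching y values: 8, 11 (2 points).
  x = 6: rhs = 16, matching y values: 4, 15 (2 points).
  x = 7: rhs = 4, matching y values: 2, 17 (2 points).
  x = 8: rhs = 15, matching y values: none (0 points).
  x = 9: rhs = 17, matching y values: 6, 13 (2 points).
  x = 10: rhs = 16, matching y values: 4, 15 (2 points).
  x = 11: rhs = 18, matching y values: none (0 points).
  x = 12: rhs = 10, matching y values: none (0 points).
  x = 13: rhs = 17, matching y values: 6, 13 (2 points).
  x = 14: rhs = 7, matching y values: 8, 11 (2 points).
  x = 15: rhs = 5, matching y values: 9, 10 (2 points).
  x = 16: rhs = 17, matching y values: 6, 13 (2 points).
  x = 17: rhs = 11, matching y values: 7, 12 (2 points).
  x = 18: rhs = 12, matching y values: none (0 points).
Total affine count: 26.
Full point count |E(F_19)| = 26 + 1 = 27.
Hasse bound: |27 − (19+1)| = |7| = 7 ≤ 2√19 ≈ 8.7178 ✓.


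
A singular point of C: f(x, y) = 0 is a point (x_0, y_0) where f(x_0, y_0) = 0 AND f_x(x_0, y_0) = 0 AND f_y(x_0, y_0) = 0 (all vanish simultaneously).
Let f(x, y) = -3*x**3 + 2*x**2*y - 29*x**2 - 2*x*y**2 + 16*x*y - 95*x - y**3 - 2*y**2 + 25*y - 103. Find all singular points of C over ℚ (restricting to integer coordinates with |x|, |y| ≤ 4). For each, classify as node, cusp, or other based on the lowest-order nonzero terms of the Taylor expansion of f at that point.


Singular points: {(-3, 1)}; classification: cusp.

Compute partial derivatives:
  f_x = -9*x**2 + 4*x*y - 58*x - 2*y**2 + 16*y - 95.
  f_y = 2*x**2 - 4*x*y + 16*x - 3*y**2 - 4*y + 25.
Scan x_0 ∈ {−4, ..., 4}. For each x_0, f_y(x_0, y) is a polynomial in y; find its integer roots y ∈ {−4, ..., 4}, then test f_x and f at those candidates.
  x = -4: f_y(-4, y) = -3*y**2 + 12*y - 7; no integer root y with |y| ≤ 4.
  x = -3: f_y(-3, y) = -3*y**2 + 8*y - 5; vanishes at y ∈ {1}. (-3, 1): f_x = 0, f = 0 — SINGULAR.
  x = -2: f_y(-2, y) = -3*y**2 + 4*y + 1; no integer root y with |y| ≤ 4.
  x = -1: f_y(-1, y) = 11 - 3*y**2; no integer root y with |y| ≤ 4.
  x = 0: f_y(0, y) = -3*y**2 - 4*y + 25; no integer root y with |y| ≤ 4.
  x = 1: f_y(1, y) = -3*y**2 - 8*y + 43; no integer root y with |y| ≤ 4.
  x = 2: f_y(2, y) = -3*y**2 - 12*y + 65; no integer root y with |y| ≤ 4.
  x = 3: f_y(3, y) = -3*y**2 - 16*y + 91; no integer root y with |y| ≤ 4.
  x = 4: f_y(4, y) = -3*y**2 - 20*y + 121; no integer root y with |y| ≤ 4.
Only singular point on the grid: (-3, 1).
Classify: substitute x = -3 + u, y = 1 + v and expand: f = -3*u**3 + 2*u**2*v - 2*u*v**2 - v**3 + v**2.
No constant or linear terms (consistent with a singular point). Quadratic part: v**2. Cubic part: -3*u**3 + 2*u**2*v - 2*u*v**2 - v**3.
The quadratic part v**2 is a perfect square, so there is a single (double) tangent line v = 0, i.e. y = 1. Restricting the cubic part to that line (v = 0) leaves -3*u**3 ≠ 0, so f is not divisible by v and the branch is v² ≈ 3*u**3 to lowest order — this is a cusp.
Classification: cusp.


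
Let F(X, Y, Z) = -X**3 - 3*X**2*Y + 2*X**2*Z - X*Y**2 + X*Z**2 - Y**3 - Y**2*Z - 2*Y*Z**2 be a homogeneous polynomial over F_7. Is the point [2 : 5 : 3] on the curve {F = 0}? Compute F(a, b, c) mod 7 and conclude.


F(2,5,3) ≡ 5 (mod 7); P is NOT on the curve.

Evaluate F(2, 5, 3) term-by-term (mod 7).
  -X**3 ↦ -1·8·1·1 = -8
  -3*X**2*Y ↦ -3·4·5·1 = -60
  2*X**2*Z ↦ 2·4·1·3 = 24
  -X*Y**2 ↦ -1·2·25·1 = -50
  X*Z**2 ↦ 1·2·1·9 = 18
  -Y**3 ↦ -1·1·125·1 = -125
  -Y**2*Z ↦ -1·1·25·3 = -75
  -2*Y*Z**2 ↦ -2·1·5·9 = -90
Sum: F(2, 5, 3) = (-8) + (-60) + (24) + (-50) + (18) + (-125) + (-75) + (-90) = -366.
Reducing mod 7: -366 ≡ 5 (mod 7).
Since F(a, b, c) ≡ 5 ≠ 0 (mod 7), P does NOT lie on the curve.


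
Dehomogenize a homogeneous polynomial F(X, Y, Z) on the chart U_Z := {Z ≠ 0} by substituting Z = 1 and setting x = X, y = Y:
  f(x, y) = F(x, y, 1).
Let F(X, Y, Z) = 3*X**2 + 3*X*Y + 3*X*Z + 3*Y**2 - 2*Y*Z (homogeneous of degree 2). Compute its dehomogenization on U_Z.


f(x, y) = 3*x**2 + 3*x*y + 3*x + 3*y**2 - 2*y

On U_Z we set Z = 1. Each monomial c·X^i·Y^j·Z^k in F becomes c·x^i·y^j·1^k = c·x^i·y^j.
Substituting Z = 1: F(X, Y, 1) = 3*x**2 + 3*x*y + 3*x + 3*y**2 - 2*y.
Note: deg(f) ≤ deg(F) = 2; strict inequality happens when F is divisible by Z (lost terms).


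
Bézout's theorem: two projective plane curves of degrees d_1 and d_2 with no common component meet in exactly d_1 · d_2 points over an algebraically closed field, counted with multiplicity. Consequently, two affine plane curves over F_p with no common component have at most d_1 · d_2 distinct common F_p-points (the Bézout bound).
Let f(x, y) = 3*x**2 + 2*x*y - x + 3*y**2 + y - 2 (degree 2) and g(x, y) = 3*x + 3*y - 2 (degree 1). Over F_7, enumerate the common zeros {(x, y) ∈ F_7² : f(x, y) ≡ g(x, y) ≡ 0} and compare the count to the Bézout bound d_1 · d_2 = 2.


Common zeros: {(0, 3)}; count = 1; Bézout bound = 2.

deg(f) = 2, deg(g) = 1, so Bézout bound = 2.
Scan x ∈ F_7. For each x, list the y ∈ F_7 with f(x, y) ≡ 0 and those with g(x, y) ≡ 0 (mod 7); the common zeros in that column are the intersection.
  x = 0: f ≡ 0 at y ∈ {3, 6}; g ≡ 0 at y ∈ {3}; common: {3}.
  x = 1: f ≡ 0 at y ∈ {0, 6}; g ≡ 0 at y ∈ {2}; common: ∅.
  x = 2: f ≡ 0 at y ∈ ∅; g ≡ 0 at y ∈ {1}; common: ∅.
  x = 3: f ≡ 0 at y ∈ {3, 4}; g ≡ 0 at y ∈ {0}; common: ∅.
  x = 4: f ≡ 0 at y ∈ {0, 4}; g ≡ 0 at y ∈ {6}; common: ∅.
  x = 5: f ≡ 0 at y ∈ ∅; g ≡ 0 at y ∈ {5}; common: ∅.
  x = 6: f ≡ 0 at y ∈ ∅; g ≡ 0 at y ∈ {4}; common: ∅.
Collecting: common zeros = {(0, 3)}, so the count is 1.
Comparison with the Bézout bound: 1 ≤ 2 = deg(f)·deg(g), as expected for curves with no common component (the affine F_7-count falls short of the bound because intersections may lie at infinity, over extension fields, or carry multiplicity).


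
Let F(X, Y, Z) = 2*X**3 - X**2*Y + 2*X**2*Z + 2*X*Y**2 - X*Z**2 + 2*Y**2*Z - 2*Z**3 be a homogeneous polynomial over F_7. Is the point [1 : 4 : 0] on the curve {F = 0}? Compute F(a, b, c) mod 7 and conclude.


F(1,4,0) ≡ 2 (mod 7); P is NOT on the curve.

Evaluate F(1, 4, 0) term-by-term (mod 7).
  2*X**3 ↦ 2·1·1·1 = 2
  -X**2*Y ↦ -1·1·4·1 = -4
  2*X**2*Z ↦ 2·1·1·0 = 0
  2*X*Y**2 ↦ 2·1·16·1 = 32
  -X*Z**2 ↦ -1·1·1·0 = 0
  2*Y**2*Z ↦ 2·1·16·0 = 0
  -2*Z**3 ↦ -2·1·1·0 = 0
Sum: F(1, 4, 0) = (2) + (-4) + (0) + (32) + (0) + (0) + (0) = 30.
Reducing mod 7: 30 ≡ 2 (mod 7).
Since F(a, b, c) ≡ 2 ≠ 0 (mod 7), P does NOT lie on the curve.


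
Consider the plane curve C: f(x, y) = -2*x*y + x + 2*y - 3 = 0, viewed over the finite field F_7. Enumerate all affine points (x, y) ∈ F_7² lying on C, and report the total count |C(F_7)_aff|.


Affine F_7-points: {(0, 5), (2, 3), (3, 0), (4, 6), (5, 2), (6, 1)}; count = 6.

For each of the 49 pairs (x, y) ∈ F_7², evaluate f(x, y) mod 7. Record the zeros.
  x = 0: [0↦4, 1↦6, 2↦1, 3↦3, 4↦5, 5↦0, 6↦2]  zeros at y ∈ {5}
  x = 1: [0↦5, 1↦5, 2↦5, 3↦5, 4↦5, 5↦5, 6↦5]  zeros at y ∈ ∅
  x = 2: [0↦6, 1↦4, 2↦2, 3↦0, 4↦5, 5↦3, 6↦1]  zeros at y ∈ {3}
  x = 3: [0↦0, 1↦3, 2↦6, 3↦2, 4↦5, 5↦1, 6↦4]  zeros at y ∈ {0}
  x = 4: [0↦1, 1↦2, 2↦3, 3↦4, 4↦5, 5↦6, 6↦0]  zeros at y ∈ {6}
  x = 5: [0↦2, 1↦1, 2↦0, 3↦6, 4↦5, 5↦4, 6↦3]  zeros at y ∈ {2}
  x = 6: [0↦3, 1↦0, 2↦4, 3↦1, 4↦5, 5↦2, 6↦6]  zeros at y ∈ {1}
Collecting zeros: affine points = {(0, 5), (2, 3), (3, 0), (4, 6), (5, 2), (6, 1)}.
Total count |C(F_7)_aff| = 6.


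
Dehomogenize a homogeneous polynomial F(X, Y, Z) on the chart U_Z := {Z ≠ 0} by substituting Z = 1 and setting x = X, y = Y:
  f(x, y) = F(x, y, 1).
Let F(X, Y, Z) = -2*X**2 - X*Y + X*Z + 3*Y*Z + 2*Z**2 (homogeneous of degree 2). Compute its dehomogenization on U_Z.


f(x, y) = -2*x**2 - x*y + x + 3*y + 2

On U_Z we set Z = 1. Each monomial c·X^i·Y^j·Z^k in F becomes c·x^i·y^j·1^k = c·x^i·y^j.
Substituting Z = 1: F(X, Y, 1) = -2*x**2 - x*y + x + 3*y + 2.
Note: deg(f) ≤ deg(F) = 2; strict inequality happens when F is divisible by Z (lost terms).


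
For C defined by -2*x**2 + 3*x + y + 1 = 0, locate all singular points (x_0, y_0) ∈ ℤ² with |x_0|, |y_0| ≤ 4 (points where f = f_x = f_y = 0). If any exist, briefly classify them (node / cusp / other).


No singular points in the scanned grid; C is smooth there.

Compute partial derivatives:
  f_x = 3 - 4*x.
  f_y = 1.
f_y = 1 is a nonzero constant, so f_y never vanishes: no point (x, y) can satisfy f = f_x = f_y = 0. In particular no (x, y) ∈ {−4, ..., 4}² is singular; the curve is smooth.


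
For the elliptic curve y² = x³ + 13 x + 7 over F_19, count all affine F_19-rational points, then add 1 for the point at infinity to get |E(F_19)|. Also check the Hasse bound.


Affine points = {(0, 8), (0, 11), (3, 4), (3, 15), (4, 3), (4, 16), (5, 8), (5, 11), (6, 4), (6, 15), (7, 2), (7, 17), (9, 6), (9, 13), (10, 4), (10, 15), (13, 6), (13, 13), (14, 8), (14, 11), (15, 9), (15, 10), (16, 6), (16, 13), (17, 7), (17, 12)}; affine count = 26; |E(F_19)| = 27.

Discriminant check: Δ ∝ 4a³ + 27b² = 4·13³ + 27·7² = 4·2197 + 27·49 ≡ 3 (mod 19). Nonzero ⇒ E is nonsingular.
For each x ∈ F_19, compute rhs = x³ + 13·x + 7 mod 19, then count y ∈ F_19 with y² ≡ rhs.
  x = 0: rhs = 7, matching y values: 8, 11 (2 points).
  x = 1: rhs = 2, matching y values: none (0 points).
  x = 2: rhs = 3, matching y values: none (0 points).
  x = 3: rhs = 16, matching y values: 4, 15 (2 points).
  x = 4: rhs = 9, matching y values: 3, 16 (2 points).
  x = 5: rhs = 7, matching y values: 8, 11 (2 points).
  x = 6: rhs = 16, matching y values: 4, 15 (2 points).
  x = 7: rhs = 4, matching y values: 2, 17 (2 points).
  x = 8: rhs = 15, matching y values: none (0 points).
  x = 9: rhs = 17, matching y values: 6, 13 (2 points).
  x = 10: rhs = 16, matching y values: 4, 15 (2 points).
  x = 11: rhs = 18, matching y values: none (0 points).
  x = 12: rhs = 10, matching y values: none (0 points).
  x = 13: rhs = 17, matching y values: 6, 13 (2 points).
  x = 14: rhs = 7, matching y values: 8, 11 (2 points).
  x = 15: rhs = 5, matching y values: 9, 10 (2 points).
  x = 16: rhs = 17, matching y values: 6, 13 (2 points).
  x = 17: rhs = 11, matching y values: 7, 12 (2 points).
  x = 18: rhs = 12, matching y values: none (0 points).
Total affine count: 26.
Full point count |E(F_19)| = 26 + 1 = 27.
Hasse bound: |27 − (19+1)| = |7| = 7 ≤ 2√19 ≈ 8.7178 ✓.


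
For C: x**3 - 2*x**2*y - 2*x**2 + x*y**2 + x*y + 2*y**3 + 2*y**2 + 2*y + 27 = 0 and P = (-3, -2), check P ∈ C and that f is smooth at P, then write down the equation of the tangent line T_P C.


Tangent line at P: 17*x + 9*y + 69 = 0.

Step 1: f(-3, -2) = 0, so P lies on C.
Step 2: partial derivatives
  f_x(x, y) = 3*x**2 - 4*x*y - 4*x + y**2 + y, f_y(x, y) = -2*x**2 + 2*x*y + x + 6*y**2 + 4*y + 2.
  f_x(P) = 17, f_y(P) = 9 (gradient nonzero, so P is smooth).
Step 3: tangent line at P: 17·(x − -3) + 9·(y − -2) = 0.
Expanding: 17*x + 9*y + 69 = 0.


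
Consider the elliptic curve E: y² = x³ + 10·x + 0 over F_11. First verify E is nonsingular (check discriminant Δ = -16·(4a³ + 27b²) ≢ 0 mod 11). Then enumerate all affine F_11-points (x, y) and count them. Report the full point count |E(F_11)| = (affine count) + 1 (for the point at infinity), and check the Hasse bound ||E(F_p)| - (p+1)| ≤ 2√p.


Affine points = {(0, 0), (1, 0), (4, 4), (4, 7), (6, 1), (6, 10), (8, 3), (8, 8), (9, 4), (9, 7), (10, 0)}; affine count = 11; |E(F_11)| = 12.

Discriminant check: Δ ∝ 4a³ + 27b² = 4·10³ + 27·0² = 4·1000 + 27·0 ≡ 7 (mod 11). Nonzero ⇒ E is nonsingular.
For each x ∈ F_11, compute rhs = x³ + 10·x + 0 mod 11, then count y ∈ F_11 with y² ≡ rhs.
  x = 0: rhs = 0, matching y values: 0 (1 points).
  x = 1: rhs = 0, matching y values: 0 (1 points).
  x = 2: rhs = 6, matching y values: none (0 points).
  x = 3: rhs = 2, matching y values: none (0 points).
  x = 4: rhs = 5, matching y values: 4, 7 (2 points).
  x = 5: rhs = 10, matching y values: none (0 points).
  x = 6: rhs = 1, matching y values: 1, 10 (2 points).
  x = 7: rhs = 6, matching y values: none (0 points).
  x = 8: rhs = 9, matching y values: 3, 8 (2 points).
  x = 9: rhs = 5, matching y values: 4, 7 (2 points).
  x = 10: rhs = 0, matching y values: 0 (1 points).
Total affine count: 11.
Full point count |E(F_11)| = 11 + 1 = 12.
Hasse bound: |12 − (11+1)| = |0| = 0 ≤ 2√11 ≈ 6.6332 ✓.


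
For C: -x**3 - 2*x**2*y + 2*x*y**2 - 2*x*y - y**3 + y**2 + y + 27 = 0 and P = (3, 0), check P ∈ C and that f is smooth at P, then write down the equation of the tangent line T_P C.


Tangent line at P: -27*x - 23*y + 81 = 0.

Step 1: f(3, 0) = 0, so P lies on C.
Step 2: partial derivatives
  f_x(x, y) = -3*x**2 - 4*x*y + 2*y**2 - 2*y, f_y(x, y) = -2*x**2 + 4*x*y - 2*x - 3*y**2 + 2*y + 1.
  f_x(P) = -27, f_y(P) = -23 (gradient nonzero, so P is smooth).
Step 3: tangent line at P: -27·(x − 3) + -23·(y − 0) = 0.
Expanding: -27*x - 23*y + 81 = 0.


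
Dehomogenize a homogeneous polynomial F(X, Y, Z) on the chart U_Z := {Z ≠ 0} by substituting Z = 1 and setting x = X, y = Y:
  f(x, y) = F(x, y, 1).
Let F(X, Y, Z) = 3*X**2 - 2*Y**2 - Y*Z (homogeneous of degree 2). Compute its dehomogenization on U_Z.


f(x, y) = 3*x**2 - 2*y**2 - y

On U_Z we set Z = 1. Each monomial c·X^i·Y^j·Z^k in F becomes c·x^i·y^j·1^k = c·x^i·y^j.
Substituting Z = 1: F(X, Y, 1) = 3*x**2 - 2*y**2 - y.
Note: deg(f) ≤ deg(F) = 2; strict inequality happens when F is divisible by Z (lost terms).


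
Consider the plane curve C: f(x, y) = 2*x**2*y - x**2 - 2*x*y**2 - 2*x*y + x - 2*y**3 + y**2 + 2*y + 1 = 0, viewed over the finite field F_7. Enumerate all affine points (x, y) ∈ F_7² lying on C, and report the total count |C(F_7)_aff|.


Affine F_7-points: {(0, 2), (1, 1), (1, 3), (1, 6), (2, 1), (4, 4), (4, 6), (5, 3), (6, 2)}; count = 9.

For each of the 49 pairs (x, y) ∈ F_7², evaluate f(x, y) mod 7. Record the zeros.
  x = 0: [0↦1, 1↦2, 2↦0, 3↦4, 4↦2, 5↦3, 6↦2]  zeros at y ∈ {2}
  x = 1: [0↦1, 1↦0, 2↦6, 3↦0, 4↦5, 5↦2, 6↦0]  zeros at y ∈ {1, 3, 6}
  x = 2: [0↦6, 1↦0, 2↦4, 3↦6, 4↦1, 5↦5, 6↦6]  zeros at y ∈ {1}
  x = 3: [0↦2, 1↦2, 2↦1, 3↦1, 4↦4, 5↦5, 6↦6]  zeros at y ∈ ∅
  x = 4: [0↦3, 1↦6, 2↦4, 3↦6, 4↦0, 5↦2, 6↦0]  zeros at y ∈ {4, 6}
  x = 5: [0↦2, 1↦5, 2↦6, 3↦0, 4↦3, 5↦3, 6↦2]  zeros at y ∈ {3}
  x = 6: [0↦6, 1↦6, 2↦0, 3↦4, 4↦6, 5↦1, 6↦5]  zeros at y ∈ {2}
Collecting zeros: affine points = {(0, 2), (1, 1), (1, 3), (1, 6), (2, 1), (4, 4), (4, 6), (5, 3), (6, 2)}.
Total count |C(F_7)_aff| = 9.


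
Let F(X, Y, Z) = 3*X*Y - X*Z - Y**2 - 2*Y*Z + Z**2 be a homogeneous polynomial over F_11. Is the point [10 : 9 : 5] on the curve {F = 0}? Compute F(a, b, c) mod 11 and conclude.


F(10,9,5) ≡ 8 (mod 11); P is NOT on the curve.

Evaluate F(10, 9, 5) term-by-term (mod 11).
  3*X*Y ↦ 3·10·9·1 = 270
  -X*Z ↦ -1·10·1·5 = -50
  -Y**2 ↦ -1·1·81·1 = -81
  -2*Y*Z ↦ -2·1·9·5 = -90
  Z**2 ↦ 1·1·1·25 = 25
Sum: F(10, 9, 5) = (270) + (-50) + (-81) + (-90) + (25) = 74.
Reducing mod 11: 74 ≡ 8 (mod 11).
Since F(a, b, c) ≡ 8 ≠ 0 (mod 11), P does NOT lie on the curve.


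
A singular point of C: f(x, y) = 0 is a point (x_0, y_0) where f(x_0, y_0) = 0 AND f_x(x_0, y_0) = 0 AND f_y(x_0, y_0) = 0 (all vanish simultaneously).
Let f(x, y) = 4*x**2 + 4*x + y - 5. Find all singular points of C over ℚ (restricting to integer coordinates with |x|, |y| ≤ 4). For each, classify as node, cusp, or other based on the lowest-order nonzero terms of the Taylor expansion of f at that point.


No singular points in the scanned grid; C is smooth there.

Compute partial derivatives:
  f_x = 8*x + 4.
  f_y = 1.
f_y = 1 is a nonzero constant, so f_y never vanishes: no point (x, y) can satisfy f = f_x = f_y = 0. In particular no (x, y) ∈ {−4, ..., 4}² is singular; the curve is smooth.


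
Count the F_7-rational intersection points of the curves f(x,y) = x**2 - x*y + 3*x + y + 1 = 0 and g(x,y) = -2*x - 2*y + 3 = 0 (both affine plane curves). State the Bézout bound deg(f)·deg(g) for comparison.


Common zeros: ∅; count = 0; Bézout bound = 2.

deg(f) = 2, deg(g) = 1, so Bézout bound = 2.
Scan x ∈ F_7. For each x, list the y ∈ F_7 with f(x, y) ≡ 0 and those with g(x, y) ≡ 0 (mod 7); the common zeros in that column are the intersection.
  x = 0: f ≡ 0 at y ∈ {6}; g ≡ 0 at y ∈ {5}; common: ∅.
  x = 1: f ≡ 0 at y ∈ ∅; g ≡ 0 at y ∈ {4}; common: ∅.
  x = 2: f ≡ 0 at y ∈ {4}; g ≡ 0 at y ∈ {3}; common: ∅.
  x = 3: f ≡ 0 at y ∈ {6}; g ≡ 0 at y ∈ {2}; common: ∅.
  x = 4: f ≡ 0 at y ∈ {5}; g ≡ 0 at y ∈ {1}; common: ∅.
  x = 5: f ≡ 0 at y ∈ {5}; g ≡ 0 at y ∈ {0}; common: ∅.
  x = 6: f ≡ 0 at y ∈ {4}; g ≡ 0 at y ∈ {6}; common: ∅.
Collecting: common zeros = ∅, so the count is 0.
Comparison with the Bézout bound: 0 ≤ 2 = deg(f)·deg(g), as expected for curves with no common component (the affine F_7-count falls short of the bound because intersections may lie at infinity, over extension fields, or carry multiplicity).


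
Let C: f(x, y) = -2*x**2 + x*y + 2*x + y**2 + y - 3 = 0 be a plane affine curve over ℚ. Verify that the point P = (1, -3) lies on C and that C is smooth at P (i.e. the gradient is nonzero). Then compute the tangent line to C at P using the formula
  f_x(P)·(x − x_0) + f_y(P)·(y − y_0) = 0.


Tangent line at P: -5*x - 4*y - 7 = 0.

Step 1: f(1, -3) = 0, so P lies on C.
Step 2: partial derivatives
  f_x(x, y) = -4*x + y + 2, f_y(x, y) = x + 2*y + 1.
  f_x(P) = -5, f_y(P) = -4 (gradient nonzero, so P is smooth).
Step 3: tangent line at P: -5·(x − 1) + -4·(y − -3) = 0.
Expanding: -5*x - 4*y - 7 = 0.


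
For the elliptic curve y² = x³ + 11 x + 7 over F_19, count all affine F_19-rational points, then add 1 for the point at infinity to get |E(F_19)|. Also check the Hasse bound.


Affine points = {(0, 8), (0, 11), (1, 0), (4, 1), (4, 18), (5, 4), (5, 15), (6, 2), (6, 17), (7, 3), (7, 16), (12, 9), (12, 10), (14, 6), (14, 13), (16, 2), (16, 17)}; affine count = 17; |E(F_19)| = 18.

Discriminant check: Δ ∝ 4a³ + 27b² = 4·11³ + 27·7² = 4·1331 + 27·49 ≡ 16 (mod 19). Nonzero ⇒ E is nonsingular.
For each x ∈ F_19, compute rhs = x³ + 11·x + 7 mod 19, then count y ∈ F_19 with y² ≡ rhs.
  x = 0: rhs = 7, matching y values: 8, 11 (2 points).
  x = 1: rhs = 0, matching y values: 0 (1 points).
  x = 2: rhs = 18, matching y values: none (0 points).
  x = 3: rhs = 10, matching y values: none (0 points).
  x = 4: rhs = 1, matching y values: 1, 18 (2 points).
  x = 5: rhs = 16, matching y values: 4, 15 (2 points).
  x = 6: rhs = 4, matching y values: 2, 17 (2 points).
  x = 7: rhs = 9, matching y values: 3, 16 (2 points).
  x = 8: rhs = 18, matching y values: none (0 points).
  x = 9: rhs = 18, matching y values: none (0 points).
  x = 10: rhs = 15, matching y values: none (0 points).
  x = 11: rhs = 15, matching y values: none (0 points).
  x = 12: rhs = 5, matching y values: 9, 10 (2 points).
  x = 13: rhs = 10, matching y values: none (0 points).
  x = 14: rhs = 17, matching y values: 6, 13 (2 points).
  x = 15: rhs = 13, matching y values: none (0 points).
  x = 16: rhs = 4, matching y values: 2, 17 (2 points).
  x = 17: rhs = 15, matching y values: none (0 points).
  x = 18: rhs = 14, matching y values: none (0 points).
Total affine count: 17.
Full point count |E(F_19)| = 17 + 1 = 18.
Hasse bound: |18 − (19+1)| = |-2| = 2 ≤ 2√19 ≈ 8.7178 ✓.


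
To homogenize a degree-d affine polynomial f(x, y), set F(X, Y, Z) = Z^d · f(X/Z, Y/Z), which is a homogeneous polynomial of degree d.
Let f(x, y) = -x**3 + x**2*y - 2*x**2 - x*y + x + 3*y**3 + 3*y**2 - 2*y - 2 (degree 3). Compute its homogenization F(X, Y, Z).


F(X, Y, Z) = -X**3 + X**2*Y - 2*X**2*Z - X*Y*Z + X*Z**2 + 3*Y**3 + 3*Y**2*Z - 2*Y*Z**2 - 2*Z**3

deg(f) = 3.
Substitute x = X/Z, y = Y/Z into f, then multiply by Z^3.
  monomial -1·x^3·y^0 ↦ -1·X^3·Y^0·Z^0.
  monomial 1·x^2·y^1 ↦ 1·X^2·Y^1·Z^0.
  monomial -2·x^2·y^0 ↦ -2·X^2·Y^0·Z^1.
  monomial -1·x^1·y^1 ↦ -1·X^1·Y^1·Z^1.
  monomial 1·x^1·y^0 ↦ 1·X^1·Y^0·Z^2.
  monomial 3·x^0·y^3 ↦ 3·X^0·Y^3·Z^0.
  monomial 3·x^0·y^2 ↦ 3·X^0·Y^2·Z^1.
  monomial -2·x^0·y^1 ↦ -2·X^0·Y^1·Z^2.
  monomial -2·x^0·y^0 ↦ -2·X^0·Y^0·Z^3.
Collecting: F(X, Y, Z) = -X**3 + X**2*Y - 2*X**2*Z - X*Y*Z + X*Z**2 + 3*Y**3 + 3*Y**2*Z - 2*Y*Z**2 - 2*Z**3.


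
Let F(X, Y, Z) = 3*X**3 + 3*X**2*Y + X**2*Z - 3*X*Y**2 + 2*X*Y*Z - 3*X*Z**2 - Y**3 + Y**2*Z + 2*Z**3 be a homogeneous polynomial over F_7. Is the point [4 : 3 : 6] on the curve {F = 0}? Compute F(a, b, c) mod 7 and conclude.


F(4,3,6) ≡ 5 (mod 7); P is NOT on the curve.

Evaluate F(4, 3, 6) term-by-term (mod 7).
  3*X**3 ↦ 3·64·1·1 = 192
  3*X**2*Y ↦ 3·16·3·1 = 144
  X**2*Z ↦ 1·16·1·6 = 96
  -3*X*Y**2 ↦ -3·4·9·1 = -108
  2*X*Y*Z ↦ 2·4·3·6 = 144
  -3*X*Z**2 ↦ -3·4·1·36 = -432
  -Y**3 ↦ -1·1·27·1 = -27
  Y**2*Z ↦ 1·1·9·6 = 54
  2*Z**3 ↦ 2·1·1·216 = 432
Sum: F(4, 3, 6) = (192) + (144) + (96) + (-108) + (144) + (-432) + (-27) + (54) + (432) = 495.
Reducing mod 7: 495 ≡ 5 (mod 7).
Since F(a, b, c) ≡ 5 ≠ 0 (mod 7), P does NOT lie on the curve.


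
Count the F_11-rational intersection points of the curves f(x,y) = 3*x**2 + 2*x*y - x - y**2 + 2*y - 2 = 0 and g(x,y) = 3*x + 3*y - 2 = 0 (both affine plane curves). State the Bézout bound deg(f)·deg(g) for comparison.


Common zeros: {(4, 4)}; count = 1; Bézout bound = 2.

deg(f) = 2, deg(g) = 1, so Bézout bound = 2.
Scan x ∈ F_11. For each x, list the y ∈ F_11 with f(x, y) ≡ 0 and those with g(x, y) ≡ 0 (mod 11); the common zeros in that column are the intersection.
  x = 0: f ≡ 0 at y ∈ ∅; g ≡ 0 at y ∈ {8}; common: ∅.
  x = 1: f ≡ 0 at y ∈ {0, 4}; g ≡ 0 at y ∈ {7}; common: ∅.
  x = 2: f ≡ 0 at y ∈ ∅; g ≡ 0 at y ∈ {6}; common: ∅.
  x = 3: f ≡ 0 at y ∈ {0, 8}; g ≡ 0 at y ∈ {5}; common: ∅.
  x = 4: f ≡ 0 at y ∈ {4, 6}; g ≡ 0 at y ∈ {4}; common: {4}.
  x = 5: f ≡ 0 at y ∈ {2, 10}; g ≡ 0 at y ∈ {3}; common: ∅.
  x = 6: f ≡ 0 at y ∈ ∅; g ≡ 0 at y ∈ {2}; common: ∅.
  x = 7: f ≡ 0 at y ∈ {6, 10}; g ≡ 0 at y ∈ {1}; common: ∅.
  x = 8: f ≡ 0 at y ∈ ∅; g ≡ 0 at y ∈ {0}; common: ∅.
  x = 9: f ≡ 0 at y ∈ ∅; g ≡ 0 at y ∈ {10}; common: ∅.
  x = 10: f ≡ 0 at y ∈ ∅; g ≡ 0 at y ∈ {9}; common: ∅.
Collecting: common zeros = {(4, 4)}, so the count is 1.
Comparison with the Bézout bound: 1 ≤ 2 = deg(f)·deg(g), as expected for curves with no common component (the affine F_11-count falls short of the bound because intersections may lie at infinity, over extension fields, or carry multiplicity).


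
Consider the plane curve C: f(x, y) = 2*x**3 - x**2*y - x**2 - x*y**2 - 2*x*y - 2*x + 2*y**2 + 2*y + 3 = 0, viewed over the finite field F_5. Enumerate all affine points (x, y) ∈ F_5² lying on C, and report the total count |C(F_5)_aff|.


Affine F_5-points: {(0, 2), (2, 1), (4, 2)}; count = 3.

For each of the 25 pairs (x, y) ∈ F_5², evaluate f(x, y) mod 5. Record the zeros.
  x = 0: [0↦3, 1↦2, 2↦0, 3↦2, 4↦3]  zeros at y ∈ {2}
  x = 1: [0↦2, 1↦2, 2↦4, 3↦3, 4↦4]  zeros at y ∈ ∅
  x = 2: [0↦1, 1↦0, 2↦4, 3↦3, 4↦2]  zeros at y ∈ {1}
  x = 3: [0↦2, 1↦3, 2↦2, 3↦4, 4↦4]  zeros at y ∈ ∅
  x = 4: [0↦2, 1↦3, 2↦0, 3↦3, 4↦2]  zeros at y ∈ {2}
Collecting zeros: affine points = {(0, 2), (2, 1), (4, 2)}.
Total count |C(F_5)_aff| = 3.


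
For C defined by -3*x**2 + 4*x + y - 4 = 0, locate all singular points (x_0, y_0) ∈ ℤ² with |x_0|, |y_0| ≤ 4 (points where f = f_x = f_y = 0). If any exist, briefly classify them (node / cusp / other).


No singular points in the scanned grid; C is smooth there.

Compute partial derivatives:
  f_x = 4 - 6*x.
  f_y = 1.
f_y = 1 is a nonzero constant, so f_y never vanishes: no point (x, y) can satisfy f = f_x = f_y = 0. In particular no (x, y) ∈ {−4, ..., 4}² is singular; the curve is smooth.


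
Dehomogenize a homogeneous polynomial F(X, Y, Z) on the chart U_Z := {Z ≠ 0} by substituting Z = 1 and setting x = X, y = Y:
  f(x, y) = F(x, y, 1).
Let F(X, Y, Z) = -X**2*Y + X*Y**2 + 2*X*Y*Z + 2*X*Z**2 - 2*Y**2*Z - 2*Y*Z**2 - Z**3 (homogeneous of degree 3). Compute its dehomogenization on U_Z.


f(x, y) = -x**2*y + x*y**2 + 2*x*y + 2*x - 2*y**2 - 2*y - 1

On U_Z we set Z = 1. Each monomial c·X^i·Y^j·Z^k in F becomes c·x^i·y^j·1^k = c·x^i·y^j.
Substituting Z = 1: F(X, Y, 1) = -x**2*y + x*y**2 + 2*x*y + 2*x - 2*y**2 - 2*y - 1.
Note: deg(f) ≤ deg(F) = 3; strict inequality happens when F is divisible by Z (lost terms).


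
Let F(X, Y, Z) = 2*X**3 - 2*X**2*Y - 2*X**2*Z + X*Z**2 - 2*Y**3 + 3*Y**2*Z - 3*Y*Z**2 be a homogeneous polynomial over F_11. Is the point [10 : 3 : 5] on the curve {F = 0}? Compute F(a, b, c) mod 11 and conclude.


F(10,3,5) ≡ 0 (mod 11); P is on the curve.

Evaluate F(10, 3, 5) term-by-term (mod 11).
  2*X**3 ↦ 2·1000·1·1 = 2000
  -2*X**2*Y ↦ -2·100·3·1 = -600
  -2*X**2*Z ↦ -2·100·1·5 = -1000
  X*Z**2 ↦ 1·10·1·25 = 250
  -2*Y**3 ↦ -2·1·27·1 = -54
  3*Y**2*Z ↦ 3·1·9·5 = 135
  -3*Y*Z**2 ↦ -3·1·3·25 = -225
Sum: F(10, 3, 5) = (2000) + (-600) + (-1000) + (250) + (-54) + (135) + (-225) = 506.
Reducing mod 11: 506 ≡ 0 (mod 11).
Since F(a, b, c) ≡ 0 (mod 11), P lies on the curve.


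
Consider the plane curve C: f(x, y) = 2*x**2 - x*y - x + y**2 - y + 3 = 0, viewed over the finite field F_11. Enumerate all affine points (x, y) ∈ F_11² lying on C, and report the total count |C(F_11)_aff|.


Affine F_11-points: {(0, 6), (4, 8), (5, 7), (5, 10), (6, 8), (6, 10), (9, 4), (9, 6), (10, 4), (10, 7)}; count = 10.

For each of the 121 pairs (x, y) ∈ F_11², evaluate f(x, y) mod 11. Record the zeros.
  x = 0: [0↦3, 1↦3, 2↦5, 3↦9, 4↦4, 5↦1, 6↦0, 7↦1, 8↦4, 9↦9, 10↦5]  zeros at y ∈ {6}
  x = 1: [0↦4, 1↦3, 2↦4, 3↦7, 4↦1, 5↦8, 6↦6, 7↦6, 8↦8, 9↦1, 10↦7]  zeros at y ∈ ∅
  x = 2: [0↦9, 1↦7, 2↦7, 3↦9, 4↦2, 5↦8, 6↦5, 7↦4, 8↦5, 9↦8, 10↦2]  zeros at y ∈ ∅
  x = 3: [0↦7, 1↦4, 2↦3, 3↦4, 4↦7, 5↦1, 6↦8, 7↦6, 8↦6, 9↦8, 10↦1]  zeros at y ∈ ∅
  x = 4: [0↦9, 1↦5, 2↦3, 3↦3, 4↦5, 5↦9, 6↦4, 7↦1, 8↦0, 9↦1, 10↦4]  zeros at y ∈ {8}
  x = 5: [0↦4, 1↦10, 2↦7, 3↦6, 4↦7, 5↦10, 6↦4, 7↦0, 8↦9, 9↦9, 10↦0]  zeros at y ∈ {7, 10}
  x = 6: [0↦3, 1↦8, 2↦4, 3↦2, 4↦2, 5↦4, 6↦8, 7↦3, 8↦0, 9↦10, 10↦0]  zeros at y ∈ {8, 10}
  x = 7: [0↦6, 1↦10, 2↦5, 3↦2, 4↦1, 5↦2, 6↦5, 7↦10, 8↦6, 9↦4, 10↦4]  zeros at y ∈ ∅
  x = 8: [0↦2, 1↦5, 2↦10, 3↦6, 4↦4, 5↦4, 6↦6, 7↦10, 8↦5, 9↦2, 10↦1]  zeros at y ∈ ∅
  x = 9: [0↦2, 1↦4, 2↦8, 3↦3, 4↦0, 5↦10, 6↦0, 7↦3, 8↦8, 9↦4, 10↦2]  zeros at y ∈ {4, 6}
  x = 10: [0↦6, 1↦7, 2↦10, 3↦4, 4↦0, 5↦9, 6↦9, 7↦0, 8↦4, 9↦10, 10↦7]  zeros at y ∈ {4, 7}
Collecting zeros: affine points = {(0, 6), (4, 8), (5, 7), (5, 10), (6, 8), (6, 10), (9, 4), (9, 6), (10, 4), (10, 7)}.
Total count |C(F_11)_aff| = 10.


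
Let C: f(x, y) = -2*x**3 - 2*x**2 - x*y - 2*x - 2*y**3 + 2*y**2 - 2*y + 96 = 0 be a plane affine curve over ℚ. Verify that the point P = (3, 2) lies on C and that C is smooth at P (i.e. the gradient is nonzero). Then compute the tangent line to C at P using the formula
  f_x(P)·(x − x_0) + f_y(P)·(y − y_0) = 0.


Tangent line at P: -70*x - 21*y + 252 = 0.

Step 1: f(3, 2) = 0, so P lies on C.
Step 2: partial derivatives
  f_x(x, y) = -6*x**2 - 4*x - y - 2, f_y(x, y) = -x - 6*y**2 + 4*y - 2.
  f_x(P) = -70, f_y(P) = -21 (gradient nonzero, so P is smooth).
Step 3: tangent line at P: -70·(x − 3) + -21·(y − 2) = 0.
Expanding: -70*x - 21*y + 252 = 0.


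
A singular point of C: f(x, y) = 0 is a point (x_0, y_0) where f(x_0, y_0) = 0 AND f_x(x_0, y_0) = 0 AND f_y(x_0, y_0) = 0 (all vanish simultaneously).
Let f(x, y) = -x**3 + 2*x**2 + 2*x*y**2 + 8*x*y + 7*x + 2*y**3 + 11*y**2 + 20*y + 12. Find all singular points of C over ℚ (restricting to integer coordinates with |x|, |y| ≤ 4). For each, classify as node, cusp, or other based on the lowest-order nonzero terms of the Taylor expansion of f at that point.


Singular points: {(1, -2)}; classification: node.

Compute partial derivatives:
  f_x = -3*x**2 + 4*x + 2*y**2 + 8*y + 7.
  f_y = 4*x*y + 8*x + 6*y**2 + 22*y + 20.
Scan x_0 ∈ {−4, ..., 4}. For each x_0, f_y(x_0, y) is a polynomial in y; find its integer roots y ∈ {−4, ..., 4}, then test f_x and f at those candidates.
  x = -4: f_y(-4, y) = 6*y**2 + 6*y - 12; vanishes at y ∈ {-2, 1}. (-4, -2): f_x = -65 ≠ 0; (-4, 1): f_x = -47 ≠ 0.
  x = -3: f_y(-3, y) = 6*y**2 + 10*y - 4; vanishes at y ∈ {-2}. (-3, -2): f_x = -40 ≠ 0.
  x = -2: f_y(-2, y) = 6*y**2 + 14*y + 4; vanishes at y ∈ {-2}. (-2, -2): f_x = -21 ≠ 0.
  x = -1: f_y(-1, y) = 6*y**2 + 18*y + 12; vanishes at y ∈ {-2, -1}. (-1, -2): f_x = -8 ≠ 0; (-1, -1): f_x = -6 ≠ 0.
  x = 0: f_y(0, y) = 6*y**2 + 22*y + 20; vanishes at y ∈ {-2}. (0, -2): f_x = -1 ≠ 0.
  x = 1: f_y(1, y) = 6*y**2 + 26*y + 28; vanishes at y ∈ {-2}. (1, -2): f_x = 0, f = 0 — SINGULAR.
  x = 2: f_y(2, y) = 6*y**2 + 30*y + 36; vanishes at y ∈ {-3, -2}. (2, -3): f_x = -3 ≠ 0; (2, -2): f_x = -5 ≠ 0.
  x = 3: f_y(3, y) = 6*y**2 + 34*y + 44; vanishes at y ∈ {-2}. (3, -2): f_x = -16 ≠ 0.
  x = 4: f_y(4, y) = 6*y**2 + 38*y + 52; vanishes at y ∈ {-2}. (4, -2): f_x = -33 ≠ 0.
Only singular point on the grid: (1, -2).
Classify: substitute x = 1 + u, y = -2 + v and expand: f = -u**3 - u**2 + 2*u*v**2 + 2*v**3 + v**2.
No constant or linear terms (consistent with a singular point). Quadratic part: -u**2 + v**2. Cubic part: -u**3 + 2*u*v**2 + 2*v**3.
The quadratic part v**2 - u**2 = (v − u)(v + u) splits into two distinct linear factors, so there are two distinct tangent lines y − -2 = ±(x − 1) — this is a node (ordinary double point).
Classification: node.


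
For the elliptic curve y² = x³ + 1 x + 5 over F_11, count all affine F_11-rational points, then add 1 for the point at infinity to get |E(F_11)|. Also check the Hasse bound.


Affine points = {(0, 4), (0, 7), (2, 2), (2, 9), (5, 5), (5, 6), (7, 5), (7, 6), (10, 5), (10, 6)}; affine count = 10; |E(F_11)| = 11.

Discriminant check: Δ ∝ 4a³ + 27b² = 4·1³ + 27·5² = 4·1 + 27·25 ≡ 8 (mod 11). Nonzero ⇒ E is nonsingular.
For each x ∈ F_11, compute rhs = x³ + 1·x + 5 mod 11, then count y ∈ F_11 with y² ≡ rhs.
  x = 0: rhs = 5, matching y values: 4, 7 (2 points).
  x = 1: rhs = 7, matching y values: none (0 points).
  x = 2: rhs = 4, matching y values: 2, 9 (2 points).
  x = 3: rhs = 2, matching y values: none (0 points).
  x = 4: rhs = 7, matching y values: none (0 points).
  x = 5: rhs = 3, matching y values: 5, 6 (2 points).
  x = 6: rhs = 7, matching y values: none (0 points).
  x = 7: rhs = 3, matching y values: 5, 6 (2 points).
  x = 8: rhs = 8, matching y values: none (0 points).
  x = 9: rhs = 6, matching y values: none (0 points).
  x = 10: rhs = 3, matching y values: 5, 6 (2 points).
Total affine count: 10.
Full point count |E(F_11)| = 10 + 1 = 11.
Hasse bound: |11 − (11+1)| = |-1| = 1 ≤ 2√11 ≈ 6.6332 ✓.


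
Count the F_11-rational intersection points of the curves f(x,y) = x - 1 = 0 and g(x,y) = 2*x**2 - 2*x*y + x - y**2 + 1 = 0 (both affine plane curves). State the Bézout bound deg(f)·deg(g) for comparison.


Common zeros: {(1, 3), (1, 6)}; count = 2; Bézout bound = 2.

deg(f) = 1, deg(g) = 2, so Bézout bound = 2.
Scan x ∈ F_11. For each x, list the y ∈ F_11 with f(x, y) ≡ 0 and those with g(x, y) ≡ 0 (mod 11); the common zeros in that column are the intersection.
  x = 0: f ≡ 0 at y ∈ ∅; g ≡ 0 at y ∈ {1, 10}; common: ∅.
  x = 1: f ≡ 0 at y ∈ {0, 1, 2, 3, 4, 5, 6, 7, 8, 9, 10}; g ≡ 0 at y ∈ {3, 6}; common: {3, 6}.
  x = 2: f ≡ 0 at y ∈ ∅; g ≡ 0 at y ∈ {0, 7}; common: ∅.
  x = 3: f ≡ 0 at y ∈ ∅; g ≡ 0 at y ∈ {0, 5}; common: ∅.
  x = 4: f ≡ 0 at y ∈ ∅; g ≡ 0 at y ∈ {4, 10}; common: ∅.
  x = 5: f ≡ 0 at y ∈ ∅; g ≡ 0 at y ∈ {4, 8}; common: ∅.
  x = 6: f ≡ 0 at y ∈ ∅; g ≡ 0 at y ∈ {1, 9}; common: ∅.
  x = 7: f ≡ 0 at y ∈ ∅; g ≡ 0 at y ∈ {3, 5}; common: ∅.
  x = 8: f ≡ 0 at y ∈ ∅; g ≡ 0 at y ∈ {8, 9}; common: ∅.
  x = 9: f ≡ 0 at y ∈ ∅; g ≡ 0 at y ∈ {2}; common: ∅.
  x = 10: f ≡ 0 at y ∈ ∅; g ≡ 0 at y ∈ {6, 7}; common: ∅.
Collecting: common zeros = {(1, 3), (1, 6)}, so the count is 2.
Comparison with the Bézout bound: 2 ≤ 2 = deg(f)·deg(g), as expected for curves with no common component (the bound is attained).


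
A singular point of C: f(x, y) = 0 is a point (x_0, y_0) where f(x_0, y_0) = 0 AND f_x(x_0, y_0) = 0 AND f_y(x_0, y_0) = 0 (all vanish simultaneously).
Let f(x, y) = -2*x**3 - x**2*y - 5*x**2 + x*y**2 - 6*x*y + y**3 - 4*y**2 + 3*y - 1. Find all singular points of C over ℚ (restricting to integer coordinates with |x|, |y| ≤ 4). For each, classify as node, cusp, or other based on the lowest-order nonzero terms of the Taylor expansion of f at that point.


Singular points: {(-1, 2)}; classification: node.

Compute partial derivatives:
  f_x = -6*x**2 - 2*x*y - 10*x + y**2 - 6*y.
  f_y = -x**2 + 2*x*y - 6*x + 3*y**2 - 8*y + 3.
Scan x_0 ∈ {−4, ..., 4}. For each x_0, f_y(x_0, y) is a polynomial in y; find its integer roots y ∈ {−4, ..., 4}, then test f_x and f at those candidates.
  x = -4: f_y(-4, y) = 3*y**2 - 16*y + 11; no integer root y with |y| ≤ 4.
  x = -3: f_y(-3, y) = 3*y**2 - 14*y + 12; no integer root y with |y| ≤ 4.
  x = -2: f_y(-2, y) = 3*y**2 - 12*y + 11; no integer root y with |y| ≤ 4.
  x = -1: f_y(-1, y) = 3*y**2 - 10*y + 8; vanishes at y ∈ {2}. (-1, 2): f_x = 0, f = 0 — SINGULAR.
  x = 0: f_y(0, y) = 3*y**2 - 8*y + 3; no integer root y with |y| ≤ 4.
  x = 1: f_y(1, y) = 3*y**2 - 6*y - 4; no integer root y with |y| ≤ 4.
  x = 2: f_y(2, y) = 3*y**2 - 4*y - 13; no integer root y with |y| ≤ 4.
  x = 3: f_y(3, y) = 3*y**2 - 2*y - 24; no integer root y with |y| ≤ 4.
  x = 4: f_y(4, y) = 3*y**2 - 37; no integer root y with |y| ≤ 4.
Only singular point on the grid: (-1, 2).
Classify: substitute x = -1 + u, y = 2 + v and expand: f = -2*u**3 - u**2*v - u**2 + u*v**2 + v**3 + v**2.
No constant or linear terms (consistent with a singular point). Quadratic part: -u**2 + v**2. Cubic part: -2*u**3 - u**2*v + u*v**2 + v**3.
The quadratic part v**2 - u**2 = (v − u)(v + u) splits into two distinct linear factors, so there are two distinct tangent lines y − 2 = ±(x − -1) — this is a node (ordinary double point).
Classification: node.


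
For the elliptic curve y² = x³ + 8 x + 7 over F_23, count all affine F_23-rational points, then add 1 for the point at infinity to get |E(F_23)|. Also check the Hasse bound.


Affine points = {(1, 4), (1, 19), (2, 10), (2, 13), (3, 9), (3, 14), (6, 8), (6, 15), (8, 10), (8, 13), (9, 7), (9, 16), (10, 11), (10, 12), (11, 0), (13, 10), (13, 13), (15, 11), (15, 12), (18, 7), (18, 16), (19, 7), (19, 16), (20, 5), (20, 18), (21, 11), (21, 12)}; affine count = 27; |E(F_23)| = 28.

Discriminant check: Δ ∝ 4a³ + 27b² = 4·8³ + 27·7² = 4·512 + 27·49 ≡ 13 (mod 23). Nonzero ⇒ E is nonsingular.
For each x ∈ F_23, compute rhs = x³ + 8·x + 7 mod 23, then count y ∈ F_23 with y² ≡ rhs.
  x = 0: rhs = 7, matching y values: none (0 points).
  x = 1: rhs = 16, matching y values: 4, 19 (2 points).
  x = 2: rhs = 8, matching y values: 10, 13 (2 points).
  x = 3: rhs = 12, matching y values: 9, 14 (2 points).
  x = 4: rhs = 11, matching y values: none (0 points).
  x = 5: rhs = 11, matching y values: none (0 points).
  x = 6: rhs = 18, matching y values: 8, 15 (2 points).
  x = 7: rhs = 15, matching y values: none (0 points).
  x = 8: rhs = 8, matching y values: 10, 13 (2 points).
  x = 9: rhs = 3, matching y values: 7, 16 (2 points).
  x = 10: rhs = 6, matching y values: 11, 12 (2 points).
  x = 11: rhs = 0, matching y values: 0 (1 points).
  x = 12: rhs = 14, matching y values: none (0 points).
  x = 13: rhs = 8, matching y values: 10, 13 (2 points).
  x = 14: rhs = 11, matching y values: none (0 points).
  x = 15: rhs = 6, matching y values: 11, 12 (2 points).
  x = 16: rhs = 22, matching y values: none (0 points).
  x = 17: rhs = 19, matching y values: none (0 points).
  x = 18: rhs = 3, matching y values: 7, 16 (2 points).
  x = 19: rhs = 3, matching y values: 7, 16 (2 points).
  x = 20: rhs = 2, matching y values: 5, 18 (2 points).
  x = 21: rhs = 6, matching y values: 11, 12 (2 points).
  x = 22: rhs = 21, matching y values: none (0 points).
Total affine count: 27.
Full point count |E(F_23)| = 27 + 1 = 28.
Hasse bound: |28 − (23+1)| = |4| = 4 ≤ 2√23 ≈ 9.5917 ✓.


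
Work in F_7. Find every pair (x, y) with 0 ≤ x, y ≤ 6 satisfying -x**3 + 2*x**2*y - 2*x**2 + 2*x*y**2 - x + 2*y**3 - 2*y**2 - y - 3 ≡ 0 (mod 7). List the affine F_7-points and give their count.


Affine F_7-points: {(1, 0), (2, 0), (2, 6), (3, 1), (4, 3), (4, 4)}; count = 6.

For each of the 49 pairs (x, y) ∈ F_7², evaluate f(x, y) mod 7. Record the zeros.
  x = 0: [0↦4, 1↦3, 2↦3, 3↦2, 4↦5, 5↦3, 6↦1]  zeros at y ∈ ∅
  x = 1: [0↦0, 1↦3, 2↦4, 3↦1, 4↦6, 5↦3, 6↦4]  zeros at y ∈ {0}
  x = 2: [0↦0, 1↦4, 2↦3, 3↦2, 4↦6, 5↦6, 6↦0]  zeros at y ∈ {0, 6}
  x = 3: [0↦5, 1↦0, 2↦1, 3↦6, 4↦6, 5↦6, 6↦4]  zeros at y ∈ {1}
  x = 4: [0↦2, 1↦6, 2↦6, 3↦0, 4↦0, 5↦4, 6↦3]  zeros at y ∈ {3, 4}
  x = 5: [0↦6, 1↦2, 2↦5, 3↦6, 4↦3, 5↦1, 6↦5]  zeros at y ∈ ∅
  x = 6: [0↦4, 1↦3, 2↦6, 3↦4, 4↦2, 5↦5, 6↦4]  zeros at y ∈ ∅
Collecting zeros: affine points = {(1, 0), (2, 0), (2, 6), (3, 1), (4, 3), (4, 4)}.
Total count |C(F_7)_aff| = 6.


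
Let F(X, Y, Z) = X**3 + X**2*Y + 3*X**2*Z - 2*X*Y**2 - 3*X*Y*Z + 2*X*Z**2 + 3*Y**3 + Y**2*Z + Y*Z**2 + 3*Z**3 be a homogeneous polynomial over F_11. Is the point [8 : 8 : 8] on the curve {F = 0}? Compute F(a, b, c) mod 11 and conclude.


F(8,8,8) ≡ 5 (mod 11); P is NOT on the curve.

Evaluate F(8, 8, 8) term-by-term (mod 11).
  X**3 ↦ 1·512·1·1 = 512
  X**2*Y ↦ 1·64·8·1 = 512
  3*X**2*Z ↦ 3·64·1·8 = 1536
  -2*X*Y**2 ↦ -2·8·64·1 = -1024
  -3*X*Y*Z ↦ -3·8·8·8 = -1536
  2*X*Z**2 ↦ 2·8·1·64 = 1024
  3*Y**3 ↦ 3·1·512·1 = 1536
  Y**2*Z ↦ 1·1·64·8 = 512
  Y*Z**2 ↦ 1·1·8·64 = 512
  3*Z**3 ↦ 3·1·1·512 = 1536
Sum: F(8, 8, 8) = (512) + (512) + (1536) + (-1024) + (-1536) + (1024) + (1536) + (512) + (512) + (1536) = 5120.
Reducing mod 11: 5120 ≡ 5 (mod 11).
Since F(a, b, c) ≡ 5 ≠ 0 (mod 11), P does NOT lie on the curve.
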